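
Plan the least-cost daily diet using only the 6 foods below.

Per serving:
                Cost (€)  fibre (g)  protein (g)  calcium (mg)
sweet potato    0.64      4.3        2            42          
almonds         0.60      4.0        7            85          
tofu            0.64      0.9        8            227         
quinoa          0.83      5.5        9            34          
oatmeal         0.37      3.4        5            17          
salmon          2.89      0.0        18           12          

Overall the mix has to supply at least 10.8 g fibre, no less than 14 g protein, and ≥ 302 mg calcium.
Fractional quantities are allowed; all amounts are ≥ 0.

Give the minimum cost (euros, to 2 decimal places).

€1.78

Let x1 = servings of sweet potato, x2 = servings of almonds, x3 = servings of tofu, x4 = servings of quinoa, x5 = servings of oatmeal, x6 = servings of salmon.
Minimize 0.64x1 + 0.6x2 + 0.64x3 + 0.83x4 + 0.37x5 + 2.89x6 s.t.:
  4.3x1 + 4x2 + 0.9x3 + 5.5x4 + 3.4x5 ≥ 10.8   (fibre)
  2x1 + 7x2 + 8x3 + 9x4 + 5x5 + 18x6 ≥ 14   (protein)
  42x1 + 85x2 + 227x3 + 34x4 + 17x5 + 12x6 ≥ 302   (calcium)
  x1, x2, x3, x4, x5, x6 ≥ 0.
At the optimum only tofu, oatmeal are positive (sweet potato, almonds, quinoa, salmon = 0). The fibre and calcium requirements are met with equality.
So tofu = 1.115 servings, oatmeal = 2.881 servings.
Cost = 0.64·1.115 + 0.37·2.881 = 1.7796.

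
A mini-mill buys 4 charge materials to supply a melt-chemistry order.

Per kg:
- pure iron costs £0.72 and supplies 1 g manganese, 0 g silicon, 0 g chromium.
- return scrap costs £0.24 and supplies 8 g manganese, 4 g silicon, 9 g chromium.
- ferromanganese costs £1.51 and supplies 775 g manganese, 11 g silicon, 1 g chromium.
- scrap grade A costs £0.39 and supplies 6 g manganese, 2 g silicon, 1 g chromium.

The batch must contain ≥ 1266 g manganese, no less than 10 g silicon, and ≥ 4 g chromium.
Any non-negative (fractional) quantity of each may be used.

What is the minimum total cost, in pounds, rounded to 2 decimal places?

£2.53

Let x1 = kg of pure iron, x2 = kg of return scrap, x3 = kg of ferromanganese, x4 = kg of scrap grade A.
min 0.72x1 + 0.24x2 + 1.51x3 + 0.39x4 with:
  1x1 + 8x2 + 775x3 + 6x4 ≥ 1266   (manganese)
  4x2 + 11x3 + 2x4 ≥ 10   (silicon)
  9x2 + 1x3 + 1x4 ≥ 4   (chromium)
  x1, x2, x3, x4 ≥ 0.
The minimum-cost mix takes nothing from pure iron, scrap grade A — only return scrap, ferromanganese. Binding constraints: manganese and chromium.
Solving gives x2 = 0.2632, x3 = 1.631.
Cost = 0.24·0.2632 + 1.51·1.631 = 2.5260.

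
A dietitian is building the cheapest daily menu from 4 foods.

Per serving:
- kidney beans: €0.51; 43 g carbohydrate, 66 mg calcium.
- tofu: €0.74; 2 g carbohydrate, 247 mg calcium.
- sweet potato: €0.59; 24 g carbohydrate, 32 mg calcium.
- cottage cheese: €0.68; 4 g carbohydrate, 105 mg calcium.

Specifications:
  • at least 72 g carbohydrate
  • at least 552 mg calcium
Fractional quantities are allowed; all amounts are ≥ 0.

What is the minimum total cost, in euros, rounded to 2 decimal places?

Treat it as an LP. Let x1 = servings of kidney beans, x2 = servings of tofu, x3 = servings of sweet potato, x4 = servings of cottage cheese.
Minimise 0.51x1 + 0.74x2 + 0.59x3 + 0.68x4 subject to:
  43x1 + 2x2 + 24x3 + 4x4 ≥ 72   (carbohydrate)
  66x1 + 247x2 + 32x3 + 105x4 ≥ 552   (calcium)
  x1, x2, x3, x4 ≥ 0.
The optimal basis is {kidney beans, tofu}; sweet potato, cottage cheese drop out. Binding constraints: carbohydrate and calcium.
So kidney beans = 1.59 servings, tofu = 1.81 servings.
Objective = 0.51·1.59 + 0.74·1.81 = 2.1503.

€2.15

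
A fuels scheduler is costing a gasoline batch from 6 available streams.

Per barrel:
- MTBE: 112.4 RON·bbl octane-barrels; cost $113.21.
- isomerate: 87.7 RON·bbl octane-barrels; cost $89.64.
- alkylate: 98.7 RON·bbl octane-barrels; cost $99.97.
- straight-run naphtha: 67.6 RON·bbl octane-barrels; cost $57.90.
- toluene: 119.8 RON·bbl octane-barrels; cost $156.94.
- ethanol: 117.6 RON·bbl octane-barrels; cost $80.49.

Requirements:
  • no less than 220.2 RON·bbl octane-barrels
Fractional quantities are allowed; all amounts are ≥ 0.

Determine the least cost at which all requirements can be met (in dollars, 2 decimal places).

This is a linear program. Let x1 = barrels of MTBE, x2 = barrels of isomerate, x3 = barrels of alkylate, x4 = barrels of straight-run naphtha, x5 = barrels of toluene, x6 = barrels of ethanol.
Minimize 113.21x1 + 89.64x2 + 99.97x3 + 57.9x4 + 156.94x5 + 80.49x6 s.t.:
  112.4x1 + 87.7x2 + 98.7x3 + 67.6x4 + 119.8x5 + 117.6x6 ≥ 220.2   (octane-barrels)
  x1, x2, x3, x4, x5, x6 ≥ 0.
The minimum-cost mix takes nothing from MTBE, isomerate, alkylate, straight-run naphtha, toluene — only ethanol. The octane-barrels requirement is met with equality.
So ethanol = 1.8724 barrels.
Total cost: 80.49·1.8724 = 150.7095.

$150.71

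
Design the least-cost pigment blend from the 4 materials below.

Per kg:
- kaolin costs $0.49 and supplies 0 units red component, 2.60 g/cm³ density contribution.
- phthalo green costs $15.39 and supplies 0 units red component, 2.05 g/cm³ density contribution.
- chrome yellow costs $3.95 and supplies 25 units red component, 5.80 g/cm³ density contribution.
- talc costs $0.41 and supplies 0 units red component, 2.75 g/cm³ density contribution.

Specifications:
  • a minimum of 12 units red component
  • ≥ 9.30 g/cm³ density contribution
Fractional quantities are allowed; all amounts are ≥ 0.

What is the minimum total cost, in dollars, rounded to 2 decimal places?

$2.87

Let x1 = kg of kaolin, x2 = kg of phthalo green, x3 = kg of chrome yellow, x4 = kg of talc.
min 0.49x1 + 15.39x2 + 3.95x3 + 0.41x4 s.t.:
  25x3 ≥ 12   (red component)
  2.6x1 + 2.05x2 + 5.8x3 + 2.75x4 ≥ 9.3   (density contribution)
  x1, x2, x3, x4 ≥ 0.
The minimum-cost mix takes nothing from kaolin, phthalo green — only chrome yellow, talc. The red component and density contribution requirements are met with equality.
So chrome yellow = 0.48 kg, talc = 2.369 kg.
Cost = 3.95·0.48 + 0.41·2.369 = 2.8673.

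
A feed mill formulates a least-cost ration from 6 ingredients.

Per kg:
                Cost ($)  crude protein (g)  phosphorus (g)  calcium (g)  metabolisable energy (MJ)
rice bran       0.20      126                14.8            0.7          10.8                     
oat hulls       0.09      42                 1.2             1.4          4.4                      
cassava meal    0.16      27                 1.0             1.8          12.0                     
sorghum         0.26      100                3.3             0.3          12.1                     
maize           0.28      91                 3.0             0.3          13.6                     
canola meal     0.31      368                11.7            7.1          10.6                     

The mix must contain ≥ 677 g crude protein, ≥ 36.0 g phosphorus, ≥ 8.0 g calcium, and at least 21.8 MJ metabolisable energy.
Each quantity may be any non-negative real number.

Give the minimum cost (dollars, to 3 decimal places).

Treat it as an LP. Let x1 = kg of rice bran, x2 = kg of oat hulls, x3 = kg of cassava meal, x4 = kg of sorghum, x5 = kg of maize, x6 = kg of canola meal.
min 0.2x1 + 0.09x2 + 0.16x3 + 0.26x4 + 0.28x5 + 0.31x6 subject to:
  126x1 + 42x2 + 27x3 + 100x4 + 91x5 + 368x6 ≥ 677   (crude protein)
  14.8x1 + 1.2x2 + 1x3 + 3.3x4 + 3x5 + 11.7x6 ≥ 36   (phosphorus)
  0.7x1 + 1.4x2 + 1.8x3 + 0.3x4 + 0.3x5 + 7.1x6 ≥ 8   (calcium)
  10.8x1 + 4.4x2 + 12x3 + 12.1x4 + 13.6x5 + 10.6x6 ≥ 21.8   (metabolisable energy)
  x1, x2, x3, x4, x5, x6 ≥ 0.
The optimal basis is {rice bran, canola meal}; oat hulls, cassava meal, sorghum, maize drop out. There the crude protein and phosphorus constraints are tight.
Optimal quantities: rice bran = 1.341 kg, canola meal = 1.38 kg.
Cost = 0.2·1.341 + 0.31·1.38 = 0.69600.

$0.696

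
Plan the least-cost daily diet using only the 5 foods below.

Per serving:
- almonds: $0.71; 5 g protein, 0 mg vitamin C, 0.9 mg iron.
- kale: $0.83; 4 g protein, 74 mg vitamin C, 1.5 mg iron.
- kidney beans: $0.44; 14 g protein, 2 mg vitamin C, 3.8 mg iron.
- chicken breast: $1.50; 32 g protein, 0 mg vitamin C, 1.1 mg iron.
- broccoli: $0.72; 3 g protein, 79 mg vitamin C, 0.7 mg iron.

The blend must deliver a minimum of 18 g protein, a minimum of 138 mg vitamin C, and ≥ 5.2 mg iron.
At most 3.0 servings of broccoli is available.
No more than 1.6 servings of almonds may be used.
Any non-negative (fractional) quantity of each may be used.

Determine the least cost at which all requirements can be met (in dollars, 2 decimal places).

$1.70

This is a linear program. Let x1 = servings of almonds, x2 = servings of kale, x3 = servings of kidney beans, x4 = servings of chicken breast, x5 = servings of broccoli.
Minimize 0.71x1 + 0.83x2 + 0.44x3 + 1.5x4 + 0.72x5 subject to:
  5x1 + 4x2 + 14x3 + 32x4 + 3x5 ≥ 18   (protein)
  74x2 + 2x3 + 79x5 ≥ 138   (vitamin C)
  0.9x1 + 1.5x2 + 3.8x3 + 1.1x4 + 0.7x5 ≥ 5.2   (iron)
  x5 ≤ 3
  x1 ≤ 1.6
  x1, x2, x3, x4, x5 ≥ 0.
The minimum-cost mix takes nothing from almonds, kale, chicken breast — only kidney beans, broccoli. Binding constraints: vitamin C and iron.
Solving gives x3 = 1.052, x5 = 1.72.
Cost = 0.44·1.052 + 0.72·1.72 = 1.7013.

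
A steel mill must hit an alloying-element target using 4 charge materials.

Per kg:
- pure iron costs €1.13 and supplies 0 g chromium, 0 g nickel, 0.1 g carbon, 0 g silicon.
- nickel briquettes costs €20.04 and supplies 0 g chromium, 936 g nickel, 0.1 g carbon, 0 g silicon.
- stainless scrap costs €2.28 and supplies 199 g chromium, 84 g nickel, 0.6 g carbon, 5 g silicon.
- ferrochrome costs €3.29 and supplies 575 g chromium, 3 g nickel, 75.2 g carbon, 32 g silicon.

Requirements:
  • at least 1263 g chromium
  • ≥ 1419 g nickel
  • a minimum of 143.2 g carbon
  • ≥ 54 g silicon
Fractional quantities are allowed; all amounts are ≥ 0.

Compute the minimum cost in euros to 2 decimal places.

Let x1 = kg of pure iron, x2 = kg of nickel briquettes, x3 = kg of stainless scrap, x4 = kg of ferrochrome.
Minimise 1.13x1 + 20.04x2 + 2.28x3 + 3.29x4 subject to:
  199x3 + 575x4 ≥ 1263   (chromium)
  936x2 + 84x3 + 3x4 ≥ 1419   (nickel)
  0.1x1 + 0.1x2 + 0.6x3 + 75.2x4 ≥ 143.2   (carbon)
  5x3 + 32x4 ≥ 54   (silicon)
  x1, x2, x3, x4 ≥ 0.
The minimum-cost mix takes nothing from pure iron — only nickel briquettes, stainless scrap, ferrochrome. The chromium, nickel, carbon requirements are met with equality.
Solving gives x2 = 1.4319, x3 = 0.87005, x4 = 1.8954.
Total cost: 20.04·1.4319 + 2.28·0.87005 + 3.29·1.8954 = 36.9149.

€36.91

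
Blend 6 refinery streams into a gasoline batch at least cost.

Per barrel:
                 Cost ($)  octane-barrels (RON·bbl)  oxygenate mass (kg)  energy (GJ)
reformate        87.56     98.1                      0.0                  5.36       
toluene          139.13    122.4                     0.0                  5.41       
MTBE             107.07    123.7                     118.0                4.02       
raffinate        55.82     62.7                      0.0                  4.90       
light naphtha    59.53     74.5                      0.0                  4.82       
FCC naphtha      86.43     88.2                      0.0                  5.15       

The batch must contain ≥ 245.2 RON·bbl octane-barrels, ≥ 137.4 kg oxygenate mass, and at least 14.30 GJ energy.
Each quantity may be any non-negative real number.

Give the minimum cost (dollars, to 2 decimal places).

$234.25

Let x1 = barrels of reformate, x2 = barrels of toluene, x3 = barrels of MTBE, x4 = barrels of raffinate, x5 = barrels of light naphtha, x6 = barrels of FCC naphtha.
min 87.56x1 + 139.13x2 + 107.07x3 + 55.82x4 + 59.53x5 + 86.43x6 with:
  98.1x1 + 122.4x2 + 123.7x3 + 62.7x4 + 74.5x5 + 88.2x6 ≥ 245.2   (octane-barrels)
  118x3 ≥ 137.4   (oxygenate mass)
  5.36x1 + 5.41x2 + 4.02x3 + 4.9x4 + 4.82x5 + 5.15x6 ≥ 14.3   (energy)
  x1, x2, x3, x4, x5, x6 ≥ 0.
At the optimum only MTBE, raffinate are positive (reformate, toluene, light naphtha, FCC naphtha = 0). Binding constraints: oxygenate mass and energy.
That vertex is x3 = 1.1644, x4 = 1.9631.
Objective = 107.07·1.1644 + 55.82·1.9631 = 234.2526.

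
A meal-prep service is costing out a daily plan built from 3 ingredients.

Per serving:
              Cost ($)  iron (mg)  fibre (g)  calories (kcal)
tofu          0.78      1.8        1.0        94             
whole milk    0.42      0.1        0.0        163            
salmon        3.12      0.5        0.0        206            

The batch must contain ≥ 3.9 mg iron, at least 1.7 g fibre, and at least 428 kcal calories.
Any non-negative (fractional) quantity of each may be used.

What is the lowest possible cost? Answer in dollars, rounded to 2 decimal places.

$2.23

This is a linear program. Let x1 = servings of tofu, x2 = servings of whole milk, x3 = servings of salmon.
Minimise 0.78x1 + 0.42x2 + 3.12x3 subject to:
  1.8x1 + 0.1x2 + 0.5x3 ≥ 3.9   (iron)
  1x1 ≥ 1.7   (fibre)
  94x1 + 163x2 + 206x3 ≥ 428   (calories)
  x1, x2, x3 ≥ 0.
At the optimum only tofu, whole milk are positive (salmon = 0). There the iron and calories constraints are tight.
Solving gives x1 = 2.088, x2 = 1.422.
Cost = 0.78·2.088 + 0.42·1.422 = 2.2259.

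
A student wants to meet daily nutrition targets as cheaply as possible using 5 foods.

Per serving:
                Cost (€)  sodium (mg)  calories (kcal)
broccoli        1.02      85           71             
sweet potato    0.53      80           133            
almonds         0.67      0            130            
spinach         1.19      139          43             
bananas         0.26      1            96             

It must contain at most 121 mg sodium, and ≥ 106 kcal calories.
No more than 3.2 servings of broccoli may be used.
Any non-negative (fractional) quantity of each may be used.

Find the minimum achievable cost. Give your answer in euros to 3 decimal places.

Treat it as an LP. Let x1 = servings of broccoli, x2 = servings of sweet potato, x3 = servings of almonds, x4 = servings of spinach, x5 = servings of bananas.
Minimize 1.02x1 + 0.53x2 + 0.67x3 + 1.19x4 + 0.26x5 with:
  85x1 + 80x2 + 139x4 + 1x5 ≤ 121   (sodium)
  71x1 + 133x2 + 130x3 + 43x4 + 96x5 ≥ 106   (calories)
  x1 ≤ 3.2
  x1, x2, x3, x4, x5 ≥ 0.
The cheapest feasible vertex uses only bananas; broccoli, sweet potato, almonds, spinach are not used. There the calories constraint is tight.
Optimal quantities: bananas = 1.104 servings.
Hence cost = 0.26·1.104 = €0.28704.

€0.287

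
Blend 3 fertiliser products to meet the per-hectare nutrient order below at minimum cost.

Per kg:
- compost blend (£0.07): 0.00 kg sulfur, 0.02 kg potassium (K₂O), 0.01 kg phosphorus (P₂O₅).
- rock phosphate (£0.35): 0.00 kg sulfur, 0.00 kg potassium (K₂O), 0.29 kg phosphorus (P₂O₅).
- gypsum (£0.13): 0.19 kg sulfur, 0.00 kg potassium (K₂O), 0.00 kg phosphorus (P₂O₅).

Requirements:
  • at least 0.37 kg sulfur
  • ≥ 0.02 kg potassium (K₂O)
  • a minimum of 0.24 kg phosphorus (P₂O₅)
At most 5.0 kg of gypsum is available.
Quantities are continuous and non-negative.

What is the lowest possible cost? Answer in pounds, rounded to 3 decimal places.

£0.601

Let x1 = kg of compost blend, x2 = kg of rock phosphate, x3 = kg of gypsum.
min 0.07x1 + 0.35x2 + 0.13x3 with:
  0.19x3 ≥ 0.37   (sulfur)
  0.02x1 ≥ 0.02   (potassium (K₂O))
  0.01x1 + 0.29x2 ≥ 0.24   (phosphorus (P₂O₅))
  x3 ≤ 5
  x1, x2, x3 ≥ 0.
The optimal mix uses every input. There the sulfur, potassium (K₂O), phosphorus (P₂O₅) constraints are tight.
Optimal quantities: compost blend = 1 kg, rock phosphate = 0.7931 kg, gypsum = 1.947 kg.
Total cost: 0.07·1 + 0.35·0.7931 + 0.13·1.947 = 0.60070.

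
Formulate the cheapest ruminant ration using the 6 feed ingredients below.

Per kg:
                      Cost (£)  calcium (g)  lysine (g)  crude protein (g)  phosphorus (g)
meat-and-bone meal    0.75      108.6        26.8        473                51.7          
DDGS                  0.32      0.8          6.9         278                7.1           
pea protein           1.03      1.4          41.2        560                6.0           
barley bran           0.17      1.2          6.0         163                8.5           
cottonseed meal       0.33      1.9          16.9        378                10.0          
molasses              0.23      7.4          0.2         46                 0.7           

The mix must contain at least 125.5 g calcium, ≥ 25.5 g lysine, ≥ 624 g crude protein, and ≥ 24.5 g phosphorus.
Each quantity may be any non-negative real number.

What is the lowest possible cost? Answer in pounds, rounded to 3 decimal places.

Let x1 = kg of meat-and-bone meal, x2 = kg of DDGS, x3 = kg of pea protein, x4 = kg of barley bran, x5 = kg of cottonseed meal, x6 = kg of molasses.
Minimise 0.75x1 + 0.32x2 + 1.03x3 + 0.17x4 + 0.33x5 + 0.23x6 s.t.:
  108.6x1 + 0.8x2 + 1.4x3 + 1.2x4 + 1.9x5 + 7.4x6 ≥ 125.5   (calcium)
  26.8x1 + 6.9x2 + 41.2x3 + 6x4 + 16.9x5 + 0.2x6 ≥ 25.5   (lysine)
  473x1 + 278x2 + 560x3 + 163x4 + 378x5 + 46x6 ≥ 624   (crude protein)
  51.7x1 + 7.1x2 + 6x3 + 8.5x4 + 10x5 + 0.7x6 ≥ 24.5   (phosphorus)
  x1, x2, x3, x4, x5, x6 ≥ 0.
At the optimum only meat-and-bone meal, cottonseed meal are positive (DDGS, pea protein, barley bran, molasses = 0). The calcium and crude protein requirements are met with equality.
Solving gives x1 = 1.152, x5 = 0.2093.
Cost = 0.75·1.152 + 0.33·0.2093 = 0.93307.

£0.933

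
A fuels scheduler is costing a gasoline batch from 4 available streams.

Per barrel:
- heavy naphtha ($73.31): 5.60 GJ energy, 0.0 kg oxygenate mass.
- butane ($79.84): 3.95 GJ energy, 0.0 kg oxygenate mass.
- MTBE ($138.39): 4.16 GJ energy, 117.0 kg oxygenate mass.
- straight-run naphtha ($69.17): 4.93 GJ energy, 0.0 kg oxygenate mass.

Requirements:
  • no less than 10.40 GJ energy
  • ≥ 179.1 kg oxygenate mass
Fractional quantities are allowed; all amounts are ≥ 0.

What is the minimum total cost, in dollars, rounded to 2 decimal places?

Set it up as a linear program. Let x1 = barrels of heavy naphtha, x2 = barrels of butane, x3 = barrels of MTBE, x4 = barrels of straight-run naphtha.
Minimize 73.31x1 + 79.84x2 + 138.39x3 + 69.17x4 s.t.:
  5.6x1 + 3.95x2 + 4.16x3 + 4.93x4 ≥ 10.4   (energy)
  117x3 ≥ 179.1   (oxygenate mass)
  x1, x2, x3, x4 ≥ 0.
The optimal basis is {heavy naphtha, MTBE}; butane, straight-run naphtha drop out. The energy and oxygenate mass requirements are met with equality.
So heavy naphtha = 0.72 barrels, MTBE = 1.5308 barrels.
Hence cost = 73.31·0.72 + 138.39·1.5308 = $264.6306.

$264.63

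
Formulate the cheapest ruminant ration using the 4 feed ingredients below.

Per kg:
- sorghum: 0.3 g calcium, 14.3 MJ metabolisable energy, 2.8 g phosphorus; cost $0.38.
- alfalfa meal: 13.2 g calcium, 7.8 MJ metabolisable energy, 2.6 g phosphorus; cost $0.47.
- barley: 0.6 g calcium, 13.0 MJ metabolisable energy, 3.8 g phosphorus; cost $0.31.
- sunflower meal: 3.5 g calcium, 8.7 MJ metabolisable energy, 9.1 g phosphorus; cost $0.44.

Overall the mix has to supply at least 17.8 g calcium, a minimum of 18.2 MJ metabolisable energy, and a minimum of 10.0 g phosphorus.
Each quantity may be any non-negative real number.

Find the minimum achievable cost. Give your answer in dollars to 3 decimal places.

$0.917

Let x1 = kg of sorghum, x2 = kg of alfalfa meal, x3 = kg of barley, x4 = kg of sunflower meal.
Minimise 0.38x1 + 0.47x2 + 0.31x3 + 0.44x4 with:
  0.3x1 + 13.2x2 + 0.6x3 + 3.5x4 ≥ 17.8   (calcium)
  14.3x1 + 7.8x2 + 13x3 + 8.7x4 ≥ 18.2   (metabolisable energy)
  2.8x1 + 2.6x2 + 3.8x3 + 9.1x4 ≥ 10   (phosphorus)
  x1, x2, x3, x4 ≥ 0.
The minimum-cost mix takes nothing from sorghum — only alfalfa meal, barley, sunflower meal. The calcium, metabolisable energy, phosphorus requirements are met with equality.
Solving gives x2 = 1.162, x3 = 0.2629, x4 = 0.657.
Total cost: 0.47·1.162 + 0.31·0.2629 + 0.44·0.657 = 0.91672.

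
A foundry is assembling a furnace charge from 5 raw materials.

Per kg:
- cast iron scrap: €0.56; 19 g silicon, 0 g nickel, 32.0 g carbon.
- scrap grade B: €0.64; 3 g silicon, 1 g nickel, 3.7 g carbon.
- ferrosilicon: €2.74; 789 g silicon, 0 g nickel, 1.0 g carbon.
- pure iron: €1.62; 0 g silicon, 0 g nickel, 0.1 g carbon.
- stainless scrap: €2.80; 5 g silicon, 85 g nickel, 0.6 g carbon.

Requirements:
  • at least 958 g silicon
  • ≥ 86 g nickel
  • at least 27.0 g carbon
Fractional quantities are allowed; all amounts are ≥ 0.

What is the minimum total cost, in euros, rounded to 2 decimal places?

€6.53

Let x1 = kg of cast iron scrap, x2 = kg of scrap grade B, x3 = kg of ferrosilicon, x4 = kg of pure iron, x5 = kg of stainless scrap.
Minimise 0.56x1 + 0.64x2 + 2.74x3 + 1.62x4 + 2.8x5 s.t.:
  19x1 + 3x2 + 789x3 + 5x5 ≥ 958   (silicon)
  1x2 + 85x5 ≥ 86   (nickel)
  32x1 + 3.7x2 + 1x3 + 0.1x4 + 0.6x5 ≥ 27   (carbon)
  x1, x2, x3, x4, x5 ≥ 0.
The minimum-cost mix takes nothing from scrap grade B, pure iron — only cast iron scrap, ferrosilicon, stainless scrap. Binding constraints: silicon, nickel, carbon.
Solving gives x1 = 0.7876, x3 = 1.189, x5 = 1.012.
Hence cost = 0.56·0.7876 + 2.74·1.189 + 2.8·1.012 = €6.5325.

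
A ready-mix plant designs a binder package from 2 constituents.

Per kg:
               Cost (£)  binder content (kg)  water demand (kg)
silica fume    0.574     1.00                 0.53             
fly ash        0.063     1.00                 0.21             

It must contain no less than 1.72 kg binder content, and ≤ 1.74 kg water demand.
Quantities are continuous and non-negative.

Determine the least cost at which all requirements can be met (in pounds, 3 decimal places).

£0.108

Treat it as an LP. Let x1 = kg of silica fume, x2 = kg of fly ash.
min 0.574x1 + 0.063x2 subject to:
  1x1 + 1x2 ≥ 1.72   (binder content)
  0.53x1 + 0.21x2 ≤ 1.74   (water demand)
  x1, x2 ≥ 0.
At the optimum only fly ash is positive (silica fume = 0). Binding constraint: binder content.
That vertex is x2 = 1.72.
Total cost: 0.063·1.72 = 0.10836.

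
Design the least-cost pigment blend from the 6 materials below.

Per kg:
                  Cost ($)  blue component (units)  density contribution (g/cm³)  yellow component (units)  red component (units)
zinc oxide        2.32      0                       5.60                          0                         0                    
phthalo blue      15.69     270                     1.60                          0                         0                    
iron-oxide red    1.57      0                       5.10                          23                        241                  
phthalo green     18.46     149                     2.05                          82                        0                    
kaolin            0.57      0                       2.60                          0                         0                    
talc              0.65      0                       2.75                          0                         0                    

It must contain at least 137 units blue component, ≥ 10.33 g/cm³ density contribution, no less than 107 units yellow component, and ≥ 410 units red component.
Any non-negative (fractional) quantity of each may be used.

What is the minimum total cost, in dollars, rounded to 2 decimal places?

$15.27

Treat it as an LP. Let x1 = kg of zinc oxide, x2 = kg of phthalo blue, x3 = kg of iron-oxide red, x4 = kg of phthalo green, x5 = kg of kaolin, x6 = kg of talc.
Minimise 2.32x1 + 15.69x2 + 1.57x3 + 18.46x4 + 0.57x5 + 0.65x6 subject to:
  270x2 + 149x4 ≥ 137   (blue component)
  5.6x1 + 1.6x2 + 5.1x3 + 2.05x4 + 2.6x5 + 2.75x6 ≥ 10.33   (density contribution)
  23x3 + 82x4 ≥ 107   (yellow component)
  241x3 ≥ 410   (red component)
  x1, x2, x3, x4, x5, x6 ≥ 0.
The optimal basis is {phthalo blue, iron-oxide red}; zinc oxide, phthalo green, kaolin, talc drop out. Binding constraints: blue component and yellow component.
So phthalo blue = 0.50741 kg, iron-oxide red = 4.6522 kg.
Hence cost = 15.69·0.50741 + 1.57·4.6522 = $15.2652.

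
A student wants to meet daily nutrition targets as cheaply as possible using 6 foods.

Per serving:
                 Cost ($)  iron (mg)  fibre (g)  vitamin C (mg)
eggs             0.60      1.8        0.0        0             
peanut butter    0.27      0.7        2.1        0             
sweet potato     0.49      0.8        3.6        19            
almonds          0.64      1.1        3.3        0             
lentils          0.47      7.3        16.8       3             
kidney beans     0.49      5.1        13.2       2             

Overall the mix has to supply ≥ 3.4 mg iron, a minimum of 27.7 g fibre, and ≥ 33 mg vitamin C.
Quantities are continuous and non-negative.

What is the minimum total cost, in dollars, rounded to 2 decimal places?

$1.37

Let x1 = servings of eggs, x2 = servings of peanut butter, x3 = servings of sweet potato, x4 = servings of almonds, x5 = servings of lentils, x6 = servings of kidney beans.
Minimise 0.6x1 + 0.27x2 + 0.49x3 + 0.64x4 + 0.47x5 + 0.49x6 subject to:
  1.8x1 + 0.7x2 + 0.8x3 + 1.1x4 + 7.3x5 + 5.1x6 ≥ 3.4   (iron)
  2.1x2 + 3.6x3 + 3.3x4 + 16.8x5 + 13.2x6 ≥ 27.7   (fibre)
  19x3 + 3x5 + 2x6 ≥ 33   (vitamin C)
  x1, x2, x3, x4, x5, x6 ≥ 0.
At the optimum only sweet potato, lentils are positive (eggs, peanut butter, almonds, kidney beans = 0). Binding constraints: fibre and vitamin C.
Optimal quantities: sweet potato = 1.528 servings, lentils = 1.321 servings.
Hence cost = 0.49·1.528 + 0.47·1.321 = $1.3696.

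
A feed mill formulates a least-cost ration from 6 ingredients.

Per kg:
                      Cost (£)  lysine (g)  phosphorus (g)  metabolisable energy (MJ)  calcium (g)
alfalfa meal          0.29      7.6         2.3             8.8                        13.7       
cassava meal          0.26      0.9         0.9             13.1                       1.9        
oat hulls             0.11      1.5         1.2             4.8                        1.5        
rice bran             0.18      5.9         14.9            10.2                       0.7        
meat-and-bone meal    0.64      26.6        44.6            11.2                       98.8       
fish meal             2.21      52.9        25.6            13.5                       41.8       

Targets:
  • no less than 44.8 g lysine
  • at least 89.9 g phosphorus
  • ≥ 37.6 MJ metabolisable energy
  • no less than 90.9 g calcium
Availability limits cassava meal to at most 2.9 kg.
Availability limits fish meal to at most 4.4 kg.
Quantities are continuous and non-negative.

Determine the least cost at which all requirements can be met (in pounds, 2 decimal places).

Let x1 = kg of alfalfa meal, x2 = kg of cassava meal, x3 = kg of oat hulls, x4 = kg of rice bran, x5 = kg of meat-and-bone meal, x6 = kg of fish meal.
min 0.29x1 + 0.26x2 + 0.11x3 + 0.18x4 + 0.64x5 + 2.21x6 s.t.:
  7.6x1 + 0.9x2 + 1.5x3 + 5.9x4 + 26.6x5 + 52.9x6 ≥ 44.8   (lysine)
  2.3x1 + 0.9x2 + 1.2x3 + 14.9x4 + 44.6x5 + 25.6x6 ≥ 89.9   (phosphorus)
  8.8x1 + 13.1x2 + 4.8x3 + 10.2x4 + 11.2x5 + 13.5x6 ≥ 37.6   (metabolisable energy)
  13.7x1 + 1.9x2 + 1.5x3 + 0.7x4 + 98.8x5 + 41.8x6 ≥ 90.9   (calcium)
  x2 ≤ 2.9
  x6 ≤ 4.4
  x1, x2, x3, x4, x5, x6 ≥ 0.
The optimal basis is {rice bran, meat-and-bone meal}; alfalfa meal, cassava meal, oat hulls, fish meal drop out. The lysine and phosphorus requirements are met with equality.
That vertex is x4 = 2.952, x5 = 1.029.
Hence cost = 0.18·2.952 + 0.64·1.029 = £1.1899.

£1.19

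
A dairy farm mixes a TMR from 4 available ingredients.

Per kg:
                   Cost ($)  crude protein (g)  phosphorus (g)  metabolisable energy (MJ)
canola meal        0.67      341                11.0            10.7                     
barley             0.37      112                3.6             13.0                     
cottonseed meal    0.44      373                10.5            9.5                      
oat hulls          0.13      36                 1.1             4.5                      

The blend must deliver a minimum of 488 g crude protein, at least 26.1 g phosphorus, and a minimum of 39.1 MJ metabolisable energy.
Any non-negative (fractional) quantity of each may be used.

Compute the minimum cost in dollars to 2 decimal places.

Treat it as an LP. Let x1 = kg of canola meal, x2 = kg of barley, x3 = kg of cottonseed meal, x4 = kg of oat hulls.
Minimize 0.67x1 + 0.37x2 + 0.44x3 + 0.13x4 subject to:
  341x1 + 112x2 + 373x3 + 36x4 ≥ 488   (crude protein)
  11x1 + 3.6x2 + 10.5x3 + 1.1x4 ≥ 26.1   (phosphorus)
  10.7x1 + 13x2 + 9.5x3 + 4.5x4 ≥ 39.1   (metabolisable energy)
  x1, x2, x3, x4 ≥ 0.
The optimal basis is {barley, cottonseed meal}; canola meal, oat hulls drop out. There the phosphorus and metabolisable energy constraints are tight.
So barley = 1.589 kg, cottonseed meal = 1.941 kg.
Objective = 0.37·1.589 + 0.44·1.941 = 1.4420.

$1.44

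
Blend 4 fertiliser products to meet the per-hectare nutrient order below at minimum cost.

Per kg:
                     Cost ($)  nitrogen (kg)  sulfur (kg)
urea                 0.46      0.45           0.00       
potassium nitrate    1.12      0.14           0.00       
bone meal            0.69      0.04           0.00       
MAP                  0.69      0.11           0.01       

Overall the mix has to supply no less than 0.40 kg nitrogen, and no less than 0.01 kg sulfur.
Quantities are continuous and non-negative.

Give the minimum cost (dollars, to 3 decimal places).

$0.986

Let x1 = kg of urea, x2 = kg of potassium nitrate, x3 = kg of bone meal, x4 = kg of MAP.
Minimise 0.46x1 + 1.12x2 + 0.69x3 + 0.69x4 with:
  0.45x1 + 0.14x2 + 0.04x3 + 0.11x4 ≥ 0.4   (nitrogen)
  0.01x4 ≥ 0.01   (sulfur)
  x1, x2, x3, x4 ≥ 0.
The optimal basis is {urea, MAP}; potassium nitrate, bone meal drop out. Binding constraints: nitrogen and sulfur.
That vertex is x1 = 0.6444, x4 = 1.
Hence cost = 0.46·0.6444 + 0.69·1 = $0.98642.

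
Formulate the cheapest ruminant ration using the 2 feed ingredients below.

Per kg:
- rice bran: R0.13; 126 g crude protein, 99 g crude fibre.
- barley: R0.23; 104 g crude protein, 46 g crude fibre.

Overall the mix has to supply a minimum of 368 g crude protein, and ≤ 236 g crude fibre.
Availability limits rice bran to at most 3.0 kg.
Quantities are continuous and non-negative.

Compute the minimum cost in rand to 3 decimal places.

R0.562

Let x1 = kg of rice bran, x2 = kg of barley.
Minimize 0.13x1 + 0.23x2 subject to:
  126x1 + 104x2 ≥ 368   (crude protein)
  99x1 + 46x2 ≤ 236   (crude fibre)
  x1 ≤ 3
  x1, x2 ≥ 0.
Both inputs are positive at the optimum. There the crude protein and crude fibre constraints are tight.
That vertex is x1 = 1.692, x2 = 1.488.
Hence cost = 0.13·1.692 + 0.23·1.488 = R0.56220.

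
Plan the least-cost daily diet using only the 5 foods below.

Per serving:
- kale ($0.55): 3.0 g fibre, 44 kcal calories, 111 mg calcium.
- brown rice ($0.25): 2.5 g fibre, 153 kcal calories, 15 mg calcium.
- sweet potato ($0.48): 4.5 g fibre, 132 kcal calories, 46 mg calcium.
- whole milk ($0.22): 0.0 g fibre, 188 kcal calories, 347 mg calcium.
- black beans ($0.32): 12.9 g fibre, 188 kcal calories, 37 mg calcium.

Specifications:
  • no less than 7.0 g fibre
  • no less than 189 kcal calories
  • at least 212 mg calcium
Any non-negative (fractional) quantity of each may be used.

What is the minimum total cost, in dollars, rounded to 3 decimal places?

$0.295

Let x1 = servings of kale, x2 = servings of brown rice, x3 = servings of sweet potato, x4 = servings of whole milk, x5 = servings of black beans.
Minimize 0.55x1 + 0.25x2 + 0.48x3 + 0.22x4 + 0.32x5 subject to:
  3x1 + 2.5x2 + 4.5x3 + 12.9x5 ≥ 7   (fibre)
  44x1 + 153x2 + 132x3 + 188x4 + 188x5 ≥ 189   (calories)
  111x1 + 15x2 + 46x3 + 347x4 + 37x5 ≥ 212   (calcium)
  x1, x2, x3, x4, x5 ≥ 0.
At the optimum only whole milk, black beans are positive (kale, brown rice, sweet potato = 0). Binding constraints: fibre and calcium.
Optimal quantities: whole milk = 0.5531 servings, black beans = 0.5426 servings.
Total cost: 0.22·0.5531 + 0.32·0.5426 = 0.29531.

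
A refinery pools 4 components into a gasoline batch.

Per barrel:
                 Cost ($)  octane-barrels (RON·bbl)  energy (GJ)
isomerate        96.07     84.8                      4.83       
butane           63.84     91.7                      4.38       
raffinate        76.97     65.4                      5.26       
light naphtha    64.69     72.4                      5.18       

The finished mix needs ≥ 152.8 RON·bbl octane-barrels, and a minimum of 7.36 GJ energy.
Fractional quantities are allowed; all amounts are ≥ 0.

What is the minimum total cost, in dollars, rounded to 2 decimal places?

Let x1 = barrels of isomerate, x2 = barrels of butane, x3 = barrels of raffinate, x4 = barrels of light naphtha.
Minimize 96.07x1 + 63.84x2 + 76.97x3 + 64.69x4 with:
  84.8x1 + 91.7x2 + 65.4x3 + 72.4x4 ≥ 152.8   (octane-barrels)
  4.83x1 + 4.38x2 + 5.26x3 + 5.18x4 ≥ 7.36   (energy)
  x1, x2, x3, x4 ≥ 0.
The minimum-cost mix takes nothing from isomerate, raffinate — only butane, light naphtha. There the octane-barrels and energy constraints are tight.
So butane = 1.6381 barrels, light naphtha = 0.035771 barrels.
Hence cost = 63.84·1.6381 + 64.69·0.035771 = $106.8903.

$106.89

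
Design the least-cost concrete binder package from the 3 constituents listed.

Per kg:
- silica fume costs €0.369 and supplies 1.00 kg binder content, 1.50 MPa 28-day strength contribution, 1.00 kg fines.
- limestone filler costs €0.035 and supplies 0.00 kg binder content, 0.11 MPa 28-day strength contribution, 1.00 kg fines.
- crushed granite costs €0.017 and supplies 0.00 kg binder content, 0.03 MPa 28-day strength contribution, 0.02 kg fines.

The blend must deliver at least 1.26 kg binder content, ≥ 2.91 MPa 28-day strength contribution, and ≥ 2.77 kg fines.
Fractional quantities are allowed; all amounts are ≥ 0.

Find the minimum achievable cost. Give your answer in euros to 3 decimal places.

Treat it as an LP. Let x1 = kg of silica fume, x2 = kg of limestone filler, x3 = kg of crushed granite.
min 0.369x1 + 0.035x2 + 0.017x3 s.t.:
  1x1 ≥ 1.26   (binder content)
  1.5x1 + 0.11x2 + 0.03x3 ≥ 2.91   (28-day strength contribution)
  1x1 + 1x2 + 0.02x3 ≥ 2.77   (fines)
  x1, x2, x3 ≥ 0.
The cheapest feasible vertex uses only silica fume, limestone filler; crushed granite is not used. There the 28-day strength contribution and fines constraints are tight.
Solving gives x1 = 1.874, x2 = 0.8957.
Cost = 0.369·1.874 + 0.035·0.8957 = 0.72286.

€0.723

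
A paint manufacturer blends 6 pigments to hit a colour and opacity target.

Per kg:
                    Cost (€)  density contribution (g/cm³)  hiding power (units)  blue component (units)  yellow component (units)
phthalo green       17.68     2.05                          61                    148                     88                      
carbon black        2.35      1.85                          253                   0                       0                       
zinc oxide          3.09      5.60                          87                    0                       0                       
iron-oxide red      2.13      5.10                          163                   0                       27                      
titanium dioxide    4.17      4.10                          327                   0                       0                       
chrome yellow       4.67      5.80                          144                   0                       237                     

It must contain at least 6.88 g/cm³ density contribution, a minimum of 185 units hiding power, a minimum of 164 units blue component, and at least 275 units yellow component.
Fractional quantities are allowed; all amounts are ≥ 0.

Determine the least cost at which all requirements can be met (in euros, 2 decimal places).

This is a linear program. Let x1 = kg of phthalo green, x2 = kg of carbon black, x3 = kg of zinc oxide, x4 = kg of iron-oxide red, x5 = kg of titanium dioxide, x6 = kg of chrome yellow.
min 17.68x1 + 2.35x2 + 3.09x3 + 2.13x4 + 4.17x5 + 4.67x6 s.t.:
  2.05x1 + 1.85x2 + 5.6x3 + 5.1x4 + 4.1x5 + 5.8x6 ≥ 6.88   (density contribution)
  61x1 + 253x2 + 87x3 + 163x4 + 327x5 + 144x6 ≥ 185   (hiding power)
  148x1 ≥ 164   (blue component)
  88x1 + 27x4 + 237x6 ≥ 275   (yellow component)
  x1, x2, x3, x4, x5, x6 ≥ 0.
The minimum-cost mix takes nothing from zinc oxide, titanium dioxide — only phthalo green, carbon black, iron-oxide red, chrome yellow. There the density contribution, hiding power, blue component, yellow component constraints are tight.
Solving gives x1 = 1.108, x2 = 0.004274, x4 = 0.05787, x6 = 0.7423.
Cost = 17.68·1.108 + 2.35·0.004274 + 2.13·0.05787 + 4.67·0.7423 = 23.1893.

€23.19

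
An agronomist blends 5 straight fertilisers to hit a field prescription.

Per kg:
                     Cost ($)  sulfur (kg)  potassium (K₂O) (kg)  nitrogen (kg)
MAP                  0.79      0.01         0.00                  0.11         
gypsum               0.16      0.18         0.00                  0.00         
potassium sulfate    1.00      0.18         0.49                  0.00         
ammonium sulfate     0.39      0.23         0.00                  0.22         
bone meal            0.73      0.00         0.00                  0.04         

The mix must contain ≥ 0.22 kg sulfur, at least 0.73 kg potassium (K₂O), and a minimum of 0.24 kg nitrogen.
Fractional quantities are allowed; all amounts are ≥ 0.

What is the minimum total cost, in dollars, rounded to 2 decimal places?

Let x1 = kg of MAP, x2 = kg of gypsum, x3 = kg of potassium sulfate, x4 = kg of ammonium sulfate, x5 = kg of bone meal.
Minimize 0.79x1 + 0.16x2 + 1x3 + 0.39x4 + 0.73x5 s.t.:
  0.01x1 + 0.18x2 + 0.18x3 + 0.23x4 ≥ 0.22   (sulfur)
  0.49x3 ≥ 0.73   (potassium (K₂O))
  0.11x1 + 0.22x4 + 0.04x5 ≥ 0.24   (nitrogen)
  x1, x2, x3, x4, x5 ≥ 0.
The cheapest feasible vertex uses only potassium sulfate, ammonium sulfate; MAP, gypsum, bone meal are not used. Binding constraints: potassium (K₂O) and nitrogen.
So potassium sulfate = 1.49 kg, ammonium sulfate = 1.091 kg.
Cost = 1·1.49 + 0.39·1.091 = 1.9155.

$1.92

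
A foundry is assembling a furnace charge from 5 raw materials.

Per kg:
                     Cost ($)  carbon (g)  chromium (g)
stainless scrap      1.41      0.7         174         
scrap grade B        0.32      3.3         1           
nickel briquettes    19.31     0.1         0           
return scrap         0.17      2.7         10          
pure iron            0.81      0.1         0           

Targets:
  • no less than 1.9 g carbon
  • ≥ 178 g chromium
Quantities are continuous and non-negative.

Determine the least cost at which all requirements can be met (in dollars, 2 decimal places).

Let x1 = kg of stainless scrap, x2 = kg of scrap grade B, x3 = kg of nickel briquettes, x4 = kg of return scrap, x5 = kg of pure iron.
min 1.41x1 + 0.32x2 + 19.31x3 + 0.17x4 + 0.81x5 subject to:
  0.7x1 + 3.3x2 + 0.1x3 + 2.7x4 + 0.1x5 ≥ 1.9   (carbon)
  174x1 + 1x2 + 10x4 ≥ 178   (chromium)
  x1, x2, x3, x4, x5 ≥ 0.
At the optimum only stainless scrap, return scrap are positive (scrap grade B, nickel briquettes, pure iron = 0). Binding constraints: carbon and chromium.
Optimal quantities: stainless scrap = 0.9974 kg, return scrap = 0.4451 kg.
Total cost: 1.41·0.9974 + 0.17·0.4451 = 1.4820.

$1.48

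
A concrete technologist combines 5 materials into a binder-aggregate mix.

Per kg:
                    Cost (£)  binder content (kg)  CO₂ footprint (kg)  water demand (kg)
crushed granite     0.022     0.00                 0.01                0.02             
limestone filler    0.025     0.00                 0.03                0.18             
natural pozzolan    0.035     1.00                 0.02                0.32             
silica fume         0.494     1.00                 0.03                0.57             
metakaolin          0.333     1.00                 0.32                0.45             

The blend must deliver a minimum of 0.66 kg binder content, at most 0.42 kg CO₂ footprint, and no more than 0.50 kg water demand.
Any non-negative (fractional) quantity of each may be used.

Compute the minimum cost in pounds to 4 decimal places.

Set it up as a linear program. Let x1 = kg of crushed granite, x2 = kg of limestone filler, x3 = kg of natural pozzolan, x4 = kg of silica fume, x5 = kg of metakaolin.
Minimise 0.022x1 + 0.025x2 + 0.035x3 + 0.494x4 + 0.333x5 subject to:
  1x3 + 1x4 + 1x5 ≥ 0.66   (binder content)
  0.01x1 + 0.03x2 + 0.02x3 + 0.03x4 + 0.32x5 ≤ 0.42   (CO₂ footprint)
  0.02x1 + 0.18x2 + 0.32x3 + 0.57x4 + 0.45x5 ≤ 0.5   (water demand)
  x1, x2, x3, x4, x5 ≥ 0.
At the optimum only natural pozzolan is positive (crushed granite, limestone filler, silica fume, metakaolin = 0). Binding constraint: binder content.
So natural pozzolan = 0.66 kg.
Cost = 0.035·0.66 = 0.023100.

£0.0231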